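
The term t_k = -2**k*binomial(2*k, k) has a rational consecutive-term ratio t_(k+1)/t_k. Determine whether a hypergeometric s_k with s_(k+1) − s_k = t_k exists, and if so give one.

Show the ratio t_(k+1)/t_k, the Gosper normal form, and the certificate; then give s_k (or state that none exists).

none (Gosper's algorithm certifies no s_k)

r(k) = 4*(2*k + 1)/(k + 1) after simplifying.
Gosper form: A/B · C(k+1)/C(k) with A=8*k + 4, B=k + 1, C=1.
Set up (8*k + 4)·f(k+1) − (k)·f(k) − (1) = 0.
deg f ≤ -1 (via 1,1,0).
Bound -1 < 0, so the key equation has no polynomial solution.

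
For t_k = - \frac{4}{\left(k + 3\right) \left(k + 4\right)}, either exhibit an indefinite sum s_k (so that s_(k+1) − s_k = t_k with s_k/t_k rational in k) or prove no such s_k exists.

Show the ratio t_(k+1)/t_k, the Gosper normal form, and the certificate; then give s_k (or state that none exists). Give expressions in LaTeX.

Compute t_(k+1)/t_k: get (k + 3)/(k + 5).
Factor: A=k + 3; B=k + 5; C=1.
Need (k + 3)·f(k+1) − (k + 4)·f(k) = 1.
From deg A=1, deg B=1, deg C=0: d=1.
Solve for f: f(k) = k/3 (degree 1 ≤ 1).
Then R = B(k−1)f/C = k*(k + 4)/3, so s_k = R(k)·t_k = -4*k/(3*k + 9).
s_(k+1) − s_k = -4/(k**2 + 7*k + 12) = t_k.

s_k = - \frac{4 k}{3 k + 9}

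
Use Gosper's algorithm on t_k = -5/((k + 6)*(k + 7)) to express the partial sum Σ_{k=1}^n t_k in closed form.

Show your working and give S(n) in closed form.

The ratio is (k + 6)/(k + 8).
Normal form (A,B,C) = (k + 6, k + 8, 1).
Key eq: (k + 6)·f(k+1) = (k + 7)·f(k) + (1).
d = 1 from the (1,1,0) case.
Coefficient equations give f(k) = k/6.
R(k) = B(k−1)·f(k)/C(k) = k*(k + 7)/6; s_k = R·t_k = -5*k/(6*k + 36).
Δs = -5/(k**2 + 13*k + 42), as required.
Σ_(k=1)^n t_k = s_(n+1) − s_(1) = (5*(-n - 1)/(6*(n + 7))) − (-5/42), i.e. -5*n/(7*n + 49).

S(n) = -5*n/(7*n + 49)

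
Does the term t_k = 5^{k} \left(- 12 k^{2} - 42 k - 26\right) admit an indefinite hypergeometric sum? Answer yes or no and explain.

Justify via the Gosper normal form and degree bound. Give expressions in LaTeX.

Yes. s_k = 5^{k} \left(- 3 k^{2} - 3 k + 1\right).

Step 1: r(k) = 5*(6*k**2 + 33*k + 40)/(6*k**2 + 21*k + 13).
Gosper form: A/B · C(k+1)/C(k) with A=5, B=1, C=k**2 + 7*k/2 + 13/6.
Set up (5)·f(k+1) − (1)·f(k) − (k**2 + 7*k/2 + 13/6) = 0.
deg f ≤ 2 (via 0,0,2).
A polynomial solution: f(k) = (3*k**2 + 3*k - 1)/12.
Certificate R = B(k−1)f/C = (3*k**2 + 3*k - 1)/(2*(6*k**2 + 21*k + 13)) gives s_k = 5**k*(-3*k**2 - 3*k + 1).
Check: Δs_k = 5**k*(-12*k**2 - 42*k - 26). ✓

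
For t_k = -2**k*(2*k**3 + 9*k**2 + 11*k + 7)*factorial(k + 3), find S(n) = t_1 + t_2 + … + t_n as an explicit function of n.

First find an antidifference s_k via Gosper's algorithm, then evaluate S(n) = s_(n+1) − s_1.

S(n) = -2*2**n*n**2*factorial(n + 4) - 2*2**n*n*factorial(n + 4) - 2*2**n*factorial(n + 4) + 48

t_(k+1)/t_k = 2*(2*k**4 + 23*k**3 + 95*k**2 + 169*k + 116)/(2*k**3 + 9*k**2 + 11*k + 7).
Take A(k)=2*k + 8, B(k)=1, C(k)=k**3 + 9*k**2/2 + 11*k/2 + 7/2.
Need (2*k + 8)·f(k+1) − (1)·f(k) = k**3 + 9*k**2/2 + 11*k/2 + 7/2.
Degrees (1,0,3) ⇒ d ≤ 2.
Solve for f: f(k) = (k**2 - k + 1)/2 (degree 2 ≤ 2).
So s_k = (B(k−1)f/C)·t_k = ((k**2 - k + 1)/(2*k**3 + 9*k**2 + 11*k + 7))·t_k = -2**k*(k**2 - k + 1)*factorial(k + 3).
Verify: -2**k*(2*k**3 + 9*k**2 + 11*k + 7)*factorial(k + 3) matches t_k.
s_(n+1) = -2**(n + 1)*(n**2 + n + 1)*factorial(n + 4) and s_(1) = -48, so S(n) = -2*2**n*n**2*factorial(n + 4) - 2*2**n*n*factorial(n + 4) - 2*2**n*factorial(n + 4) + 48.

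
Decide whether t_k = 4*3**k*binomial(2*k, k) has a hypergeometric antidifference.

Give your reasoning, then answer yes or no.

Step 1: r(k) = 6*(2*k + 1)/(k + 1).
Take A(k)=12*k + 6, B(k)=k + 1, C(k)=1.
Key eq: (12*k + 6)·f(k+1) = (k)·f(k) + (1).
Bound: deg f ≤ -1.
deg f ≤ -1 is impossible — no certificate.

No — negative degree bound, so no certificate f.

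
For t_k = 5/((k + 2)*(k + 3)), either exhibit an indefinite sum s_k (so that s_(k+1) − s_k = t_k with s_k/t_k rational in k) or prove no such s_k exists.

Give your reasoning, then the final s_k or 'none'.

s_k = 5*k/(2*(k + 2))

Compute t_(k+1)/t_k: get (k + 2)/(k + 4).
Gosper form: A/B · C(k+1)/C(k) with A=k + 2, B=k + 4, C=1.
Need (k + 2)·f(k+1) − (k + 3)·f(k) = 1.
Bound: deg f ≤ 1.
Solve for f: f(k) = k/2 (degree 1 ≤ 1).
Certificate R = B(k−1)f/C = k*(k + 3)/2 gives s_k = 5*k/(2*(k + 2)).
s_(k+1) − s_k = 5/(k**2 + 5*k + 6) = t_k.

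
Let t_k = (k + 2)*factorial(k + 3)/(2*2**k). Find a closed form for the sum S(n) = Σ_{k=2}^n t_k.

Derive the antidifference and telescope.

S(n) = -30 + factorial(n + 4)/(2*2**n)

r(k) = (k + 3)*(k + 4)/(2*(k + 2)) after simplifying.
Gosper form: A/B · C(k+1)/C(k) with A=k/2 + 2, B=1, C=k + 2.
Solve (k/2 + 2)·f(k+1) − (1)·f(k) = k + 2.
Bound: deg f ≤ 0.
Solving with deg f ≤ 0: f(k) = 2.
So s_k = (B(k−1)f/C)·t_k = (2/(k + 2))·t_k = factorial(k + 3)/2**k.
Check: Δs_k = (k + 2)*factorial(k + 3)/(2*2**k). ✓
s_(n+1) = 2**(-n - 1)*factorial(n + 4) and s_(2) = 30, so S(n) = -30 + factorial(n + 4)/(2*2**n).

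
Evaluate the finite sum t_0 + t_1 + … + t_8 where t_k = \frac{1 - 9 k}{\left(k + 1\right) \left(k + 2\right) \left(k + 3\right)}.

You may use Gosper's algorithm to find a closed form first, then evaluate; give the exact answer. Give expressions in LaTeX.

Σ = -27/22

The ratio is (k + 1)*(9*k + 8)/((k + 4)*(9*k - 1)).
So A=k + 1 and B=k + 4, with C=k - 1/9.
Key eq: (k + 1)·f(k+1) = (k + 3)·f(k) + (k - 1/9).
From deg A=1, deg B=1, deg C=1: d=2.
Coefficient equations give f(k) = k*(2*k - 3)/9.
Get s_k = R·t_k = k*(3 - 2*k)/((k + 1)*(k + 2)) with R(k) = B(k−1)f(k)/C(k) = k*(k + 3)*(2*k - 3)/(9*k - 1).
Check: Δs_k = (1 - 9*k)/(k**3 + 6*k**2 + 11*k + 6). ✓
Telescoping: Σ = s_(9) − s_(0) = -27/22 − (0) = -27/22.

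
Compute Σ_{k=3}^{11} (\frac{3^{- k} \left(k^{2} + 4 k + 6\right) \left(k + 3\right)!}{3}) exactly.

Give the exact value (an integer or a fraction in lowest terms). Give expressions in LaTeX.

Compute t_(k+1)/t_k: get (k + 4)*(4*k + (k + 1)**2 + 10)/(3*(k**2 + 4*k + 6)).
So A=k/3 + 4/3 and B=1, with C=k**2 + 4*k + 6.
f must satisfy (k/3 + 4/3)·f(k+1) − (1)·f(k) = k**2 + 4*k + 6.
d = 1 from the (1,0,2) case.
Coefficient equations give f(k) = 3*(k + 2).
Then R = B(k−1)f/C = 3*(k + 2)/(k**2 + 4*k + 6), so s_k = R(k)·t_k = (k + 2)*factorial(k + 3)/3**k.
s_(k+1) − s_k = (k**2 + 4*k + 6)*factorial(k + 3)/(3*3**k) = t_k.
Sum = s_(12) − s_(3); s_(12) = 25113088000/729, s_(3) = 400/3 ⇒ 25112990800/729.

Σ = 25112990800/729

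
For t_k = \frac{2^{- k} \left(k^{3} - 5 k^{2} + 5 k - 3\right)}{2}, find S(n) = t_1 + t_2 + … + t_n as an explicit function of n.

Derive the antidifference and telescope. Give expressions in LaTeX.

S(n) = 2^{- n - 1} \left(3 \cdot 2^{n} - n^{3} - n^{2} - 3 n - 3\right)

Compute t_(k+1)/t_k: get (k**3/2 - k**2 - k - 1)/(k**3 - 5*k**2 + 5*k - 3).
Factor: A=1/2; B=1; C=k**3 - 5*k**2 + 5*k - 3.
Set up (1/2)·f(k+1) − (1)·f(k) − (k**3 - 5*k**2 + 5*k - 3) = 0.
Degrees (0,0,3) ⇒ d ≤ 3.
Solve for f: f(k) = -2*k*(k**2 - 2*k + 4) (degree 3 ≤ 3).
Get s_k = R·t_k = k*(-k**2 + 2*k - 4)/2**k with R(k) = B(k−1)f(k)/C(k) = -2*k*(k**2 - 2*k + 4)/(k**3 - 5*k**2 + 5*k - 3).
Verify: (k**3 - 5*k**2 + 5*k - 3)/(2*2**k) matches t_k.
Telescope: S(n) = s_(n+1) − s_(1) = 2**(-n - 1)*(-n**3 - n**2 - 3*n - 3) − (-3/2) = 2**(-n - 1)*(3*2**n - n**3 - n**2 - 3*n - 3).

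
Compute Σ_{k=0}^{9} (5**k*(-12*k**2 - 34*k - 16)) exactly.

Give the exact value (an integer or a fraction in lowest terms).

Σ = -3017578126

r(k) = 5*(6*k**2 + 29*k + 31)/(6*k**2 + 17*k + 8) after simplifying.
Take A(k)=5, B(k)=1, C(k)=k**2 + 17*k/6 + 4/3.
Solve (5)·f(k+1) − (1)·f(k) = k**2 + 17*k/6 + 4/3.
d = 2 from the (0,0,2) case.
Solving with deg f ≤ 2: f(k) = (3*k**2 + k - 1)/12.
Get s_k = R·t_k = 5**k*(-3*k**2 - k + 1) with R(k) = B(k−1)f(k)/C(k) = (3*k**2 + k - 1)/(2*(6*k**2 + 17*k + 8)).
Verify: 5**k*(-12*k**2 - 34*k - 16) matches t_k.
Evaluate s at k=10 and k=0: -3017578125 and 1; difference -3017578126.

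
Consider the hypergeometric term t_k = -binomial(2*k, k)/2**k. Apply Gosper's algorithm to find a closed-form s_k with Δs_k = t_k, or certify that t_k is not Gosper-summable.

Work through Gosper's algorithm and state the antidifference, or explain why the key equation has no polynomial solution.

not Gosper-summable; s_k does not exist

Compute t_(k+1)/t_k: get (2*k + 1)/(k + 1).
Factor: A=2*k + 1; B=k + 1; C=1.
Key eq: (2*k + 1)·f(k+1) = (k)·f(k) + (1).
From deg A=1, deg B=1, deg C=0: d=-1.
d = -1 < 0 ⇒ no nonzero polynomial f; not summable.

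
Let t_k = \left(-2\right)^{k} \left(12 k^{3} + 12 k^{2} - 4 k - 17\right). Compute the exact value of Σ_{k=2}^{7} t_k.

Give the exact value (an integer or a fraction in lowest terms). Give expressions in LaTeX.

r(k) = 2*(-12*k**3 - 48*k**2 - 56*k - 3)/(12*k**3 + 12*k**2 - 4*k - 17) after simplifying.
So A=-2 and B=1, with C=k**3 + k**2 - k/3 - 17/12.
Key eq: (-2)·f(k+1) = (1)·f(k) + (k**3 + k**2 - k/3 - 17/12).
From deg A=0, deg B=0, deg C=3: d=3.
Solve for f: f(k) = -(4*k**3 - 4*k**2 - 4*k - 3)/12 (degree 3 ≤ 3).
R(k) = B(k−1)·f(k)/C(k) = -(4*k**3 - 4*k**2 - 4*k - 3)/(12*k**3 + 12*k**2 - 4*k - 17); s_k = R·t_k = (-2)**k*(-4*k**3 + 4*k**2 + 4*k + 3).
s_(k+1) − s_k = (-2)**k*(12*k**3 + 12*k**2 - 4*k - 17) = t_k.
Evaluate s at k=8 and k=2: -449792 and -20; difference -449772.

Σ = -449772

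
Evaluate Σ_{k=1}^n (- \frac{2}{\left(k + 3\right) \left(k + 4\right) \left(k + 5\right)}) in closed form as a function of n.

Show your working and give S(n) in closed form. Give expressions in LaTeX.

r(k) = (k + 3)/(k + 6) after simplifying.
A = k + 3, B = k + 6, C = 1.
Need (k + 3)·f(k+1) − (k + 5)·f(k) = 1.
Degrees (1,1,0) ⇒ d ≤ 2.
Match coefficients ⇒ f(k) = k*(k + 7)/24.
Certificate R = B(k−1)f/C = k*(k + 5)*(k + 7)/24 gives s_k = k*(-k - 7)/(12*(k + 3)*(k + 4)).
Verify: -2/(k**3 + 12*k**2 + 47*k + 60) matches t_k.
Σ_(k=1)^n t_k = s_(n+1) − s_(1) = ((-n**2 - 9*n - 8)/(12*(n**2 + 9*n + 20))) − (-1/30), i.e. n*(-n - 9)/(20*(n**2 + 9*n + 20)).

S(n) = \frac{n \left(- n - 9\right)}{20 \left(n^{2} + 9 n + 20\right)}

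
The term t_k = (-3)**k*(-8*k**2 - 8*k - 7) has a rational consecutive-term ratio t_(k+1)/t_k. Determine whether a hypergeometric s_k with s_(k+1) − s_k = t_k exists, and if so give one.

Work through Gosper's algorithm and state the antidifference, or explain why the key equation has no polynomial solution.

s_k = (-3)**k*(2*k**2 - k + 1)

r(k) = 3*(-8*k**2 - 24*k - 23)/(8*k**2 + 8*k + 7) after simplifying.
A = -3, B = 1, C = k**2 + k + 7/8.
Solve (-3)·f(k+1) − (1)·f(k) = k**2 + k + 7/8.
deg f ≤ 2 (via 0,0,2).
A polynomial solution: f(k) = -(2*k**2 - k + 1)/8.
So s_k = (B(k−1)f/C)·t_k = (-(2*k**2 - k + 1)/(8*k**2 + 8*k + 7))·t_k = (-3)**k*(2*k**2 - k + 1).
Verify: (-3)**k*(-8*k**2 - 8*k - 7) matches t_k.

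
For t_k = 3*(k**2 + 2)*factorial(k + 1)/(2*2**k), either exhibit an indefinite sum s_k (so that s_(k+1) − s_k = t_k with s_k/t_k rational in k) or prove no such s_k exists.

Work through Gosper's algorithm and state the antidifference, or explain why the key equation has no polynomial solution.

s_k = 3*(k - 1)*factorial(k + 1)/2**k

Ratio r(k) = (k + 2)*((k + 1)**2 + 2)/(2*(k**2 + 2)).
Factor: A=k/2 + 1; B=1; C=k**2 + 2.
f must satisfy (k/2 + 1)·f(k+1) − (1)·f(k) = k**2 + 2.
deg f ≤ 1 (via 1,0,2).
A polynomial solution: f(k) = 2*(k - 1).
Certificate R = B(k−1)f/C = 2*(k - 1)/(k**2 + 2) gives s_k = 3*(k - 1)*factorial(k + 1)/2**k.
Verify: 3*(k**2 + 2)*factorial(k + 1)/(2*2**k) matches t_k.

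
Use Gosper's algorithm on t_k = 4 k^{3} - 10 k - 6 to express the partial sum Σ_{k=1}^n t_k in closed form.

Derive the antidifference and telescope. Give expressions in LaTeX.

S(n) = n \left(n^{3} + 2 n^{2} - 4 n - 11\right)

Ratio r(k) = (5*k - 2*(k + 1)**3 + 8)/(-2*k**3 + 5*k + 3).
Take A(k)=1, B(k)=1, C(k)=k**3 - 5*k/2 - 3/2.
Key eq: (1)·f(k+1) = (1)·f(k) + (k**3 - 5*k/2 - 3/2).
Degrees (0,0,3) ⇒ d ≤ 4.
Solving with deg f ≤ 4: f(k) = k*(k + 1)*(k**2 - 3*k - 1)/4.
So s_k = (B(k−1)f/C)·t_k = (k*(k**2 - 3*k - 1)/(2*(2*k**2 - 2*k - 3)))·t_k = k*(k**3 - 2*k**2 - 4*k - 1).
s_(k+1) − s_k = 4*k**3 - 10*k - 6 = t_k.
Telescope: S(n) = s_(n+1) − s_(1) = n**4 + 2*n**3 - 4*n**2 - 11*n - 6 − (-6) = n*(n**3 + 2*n**2 - 4*n - 11).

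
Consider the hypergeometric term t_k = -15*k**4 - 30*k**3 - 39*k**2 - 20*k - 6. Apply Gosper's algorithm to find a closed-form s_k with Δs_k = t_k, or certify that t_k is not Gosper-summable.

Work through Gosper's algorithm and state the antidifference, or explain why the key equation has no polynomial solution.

s_k = k*(-3*k**4 - 3*k**2 + 2*k - 2)

Ratio r(k) = (15*k**4 + 90*k**3 + 219*k**2 + 248*k + 110)/(15*k**4 + 30*k**3 + 39*k**2 + 20*k + 6).
So A=1 and B=1, with C=k**4 + 2*k**3 + 13*k**2/5 + 4*k/3 + 2/5.
Solve (1)·f(k+1) − (1)·f(k) = k**4 + 2*k**3 + 13*k**2/5 + 4*k/3 + 2/5.
Bound: deg f ≤ 5.
Match coefficients ⇒ f(k) = k*(3*k**4 + 3*k**2 - 2*k + 2)/15.
Certificate R = B(k−1)f/C = k*(3*k**4 + 3*k**2 - 2*k + 2)/(15*k**4 + 30*k**3 + 39*k**2 + 20*k + 6) gives s_k = k*(-3*k**4 - 3*k**2 + 2*k - 2).
Verify: -15*k**4 - 30*k**3 - 39*k**2 - 20*k - 6 matches t_k.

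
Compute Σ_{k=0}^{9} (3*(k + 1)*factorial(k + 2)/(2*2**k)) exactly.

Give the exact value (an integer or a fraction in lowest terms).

Step 1: r(k) = (k + 2)*(k + 3)/(2*(k + 1)).
Take A(k)=k/2 + 3/2, B(k)=1, C(k)=k + 1.
f must satisfy (k/2 + 3/2)·f(k+1) − (1)·f(k) = k + 1.
From deg A=1, deg B=0, deg C=1: d=0.
A polynomial solution: f(k) = 2.
So s_k = (B(k−1)f/C)·t_k = (2/(k + 1))·t_k = 3*factorial(k + 2)/2**k.
Check: Δs_k = 3*(k + 1)*factorial(k + 2)/(2*2**k). ✓
Evaluate s at k=10 and k=0: 1403325 and 6; difference 1403319.

Σ = 1403319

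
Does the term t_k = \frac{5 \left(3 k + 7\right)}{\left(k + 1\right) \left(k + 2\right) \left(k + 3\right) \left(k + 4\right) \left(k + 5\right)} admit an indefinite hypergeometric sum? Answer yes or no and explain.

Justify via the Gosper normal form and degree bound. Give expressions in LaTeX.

Yes. s_k = \frac{5 k \left(k^{2} + 8 k + 19\right)}{12 \left(k^{3} + 8 k^{2} + 19 k + 12\right)}.

Step 1: r(k) = (k + 1)*(3*k + 10)/((k + 6)*(3*k + 7)).
Normal form (A,B,C) = (k + 1, k + 6, k + 7/3).
Set up (k + 1)·f(k+1) − (k + 5)·f(k) − (k + 7/3) = 0.
From deg A=1, deg B=1, deg C=1: d=4.
Solving with deg f ≤ 4: f(k) = k*(k + 2)*(k**2 + 8*k + 19)/36.
Get s_k = R·t_k = 5*k*(k**2 + 8*k + 19)/(12*(k**3 + 8*k**2 + 19*k + 12)) with R(k) = B(k−1)f(k)/C(k) = k*(k + 2)*(k + 5)*(k**2 + 8*k + 19)/(12*(3*k + 7)).
Δs = 5*(3*k + 7)/(k**5 + 15*k**4 + 85*k**3 + 225*k**2 + 274*k + 120), as required.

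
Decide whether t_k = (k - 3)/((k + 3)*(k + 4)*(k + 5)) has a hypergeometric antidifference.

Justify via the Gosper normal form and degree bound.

The ratio is (k - 2)*(k + 3)/((k - 3)*(k + 6)).
Normal form (A,B,C) = (k + 3, k + 6, k - 3).
Key eq: (k + 3)·f(k+1) = (k + 5)·f(k) + (k - 3).
d = 2 from the (1,1,1) case.
Coefficient equations give f(k) = -k.
R(k) = B(k−1)·f(k)/C(k) = -k*(k + 5)/(k - 3); s_k = R·t_k = -k/((k + 3)*(k + 4)).
Check: Δs_k = (k - 3)/(k**3 + 12*k**2 + 47*k + 60). ✓

Yes. s_k = -k/((k + 3)*(k + 4)).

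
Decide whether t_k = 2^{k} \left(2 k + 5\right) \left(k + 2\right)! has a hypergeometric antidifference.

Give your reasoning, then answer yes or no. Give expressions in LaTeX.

Yes. s_k = 2^{k} \left(k + 2\right)!.

t_(k+1)/t_k = 2*(k + 3)*(2*k + 7)/(2*k + 5).
A = 2*k + 6, B = 1, C = k + 5/2.
Need (2*k + 6)·f(k+1) − (1)·f(k) = k + 5/2.
d = 0 from the (1,0,1) case.
Solving with deg f ≤ 0: f(k) = 1/2.
Certificate R = B(k−1)f/C = 1/(2*k + 5) gives s_k = 2**k*factorial(k + 2).
Check: Δs_k = 2**k*(2*k + 5)*factorial(k + 2). ✓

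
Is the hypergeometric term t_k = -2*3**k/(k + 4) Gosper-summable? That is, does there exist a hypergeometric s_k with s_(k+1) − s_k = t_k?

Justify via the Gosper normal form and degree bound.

Step 1: r(k) = 3*(k + 4)/(k + 5).
Factor: A=3*k + 12; B=k + 5; C=1.
Set up (3*k + 12)·f(k+1) − (k + 4)·f(k) − (1) = 0.
d = -1 from the (1,1,0) case.
Bound -1 < 0, so the key equation has no polynomial solution.

No. Not Gosper-summable.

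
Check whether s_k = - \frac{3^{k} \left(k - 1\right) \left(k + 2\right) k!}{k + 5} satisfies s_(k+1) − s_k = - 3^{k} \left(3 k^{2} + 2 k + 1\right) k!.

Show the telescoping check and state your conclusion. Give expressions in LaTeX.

s_(k+1) = -3**(k + 1)*k*(k + 3)*factorial(k + 1)/(k + 6)
s_(k+1) − s_k = -3**k*(3*k**4 + 26*k**3 + 62*k**2 + 41*k + 12)*factorial(k)/((k + 5)*(k + 6))
(s_(k+1) − s_k) − t_k = 3**(k + 1)*(3*k**3 + 17*k**2 + 10*k + 6)*factorial(k)/((k + 5)*(k + 6))

Invalid: residual \frac{3^{k + 1} \left(3 k^{3} + 17 k^{2} + 10 k + 6\right) k!}{\left(k + 5\right) \left(k + 6\right)} ≠ 0.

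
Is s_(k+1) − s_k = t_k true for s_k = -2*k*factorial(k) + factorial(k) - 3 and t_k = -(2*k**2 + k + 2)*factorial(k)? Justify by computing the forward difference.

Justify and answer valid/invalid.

Valid — Δs_k = t_k.

s_(k+1) = -2*k**2*factorial(k) - 3*k*factorial(k) - factorial(k) - 3
s_(k+1) − s_k = -(2*k**2 + k + 2)*factorial(k)
(s_(k+1) − s_k) − t_k = 0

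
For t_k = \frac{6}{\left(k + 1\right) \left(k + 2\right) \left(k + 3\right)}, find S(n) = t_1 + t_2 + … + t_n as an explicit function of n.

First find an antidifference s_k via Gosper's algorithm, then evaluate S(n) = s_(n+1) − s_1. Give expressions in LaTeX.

S(n) = \frac{n \left(n + 5\right)}{2 \left(n^{2} + 5 n + 6\right)}

r(k) = (k + 1)/(k + 4) after simplifying.
Normal form (A,B,C) = (k + 1, k + 4, 1).
Set up (k + 1)·f(k+1) − (k + 3)·f(k) − (1) = 0.
deg f ≤ 2 (via 1,1,0).
Solving with deg f ≤ 2: f(k) = k*(k + 3)/4.
Get s_k = R·t_k = 3*k*(k + 3)/(2*(k + 1)*(k + 2)) with R(k) = B(k−1)f(k)/C(k) = k*(k + 3)**2/4.
Check: Δs_k = 6/(k**3 + 6*k**2 + 11*k + 6). ✓
Evaluate: s_(n+1) = 3*(n**2 + 5*n + 4)/(2*(n**2 + 5*n + 6)); subtract s_(1) = 1 ⇒ S(n) = n*(n + 5)/(2*(n**2 + 5*n + 6)).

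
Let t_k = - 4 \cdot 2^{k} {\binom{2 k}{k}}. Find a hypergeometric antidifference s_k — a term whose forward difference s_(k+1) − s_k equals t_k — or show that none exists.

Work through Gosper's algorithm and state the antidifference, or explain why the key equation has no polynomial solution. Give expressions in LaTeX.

none (Gosper's algorithm certifies no s_k)

Compute t_(k+1)/t_k: get 4*(2*k + 1)/(k + 1).
So A=8*k + 4 and B=k + 1, with C=1.
Set up (8*k + 4)·f(k+1) − (k)·f(k) − (1) = 0.
Degrees (1,1,0) ⇒ d ≤ -1.
Negative degree bound (-1): no f exists, t_k not Gosper-summable.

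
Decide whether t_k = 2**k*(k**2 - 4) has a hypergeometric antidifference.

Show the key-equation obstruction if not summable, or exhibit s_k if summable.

The ratio is 2*((k + 1)**2 - 4)/(k**2 - 4).
So A=2 and B=1, with C=k**2 - 4.
f must satisfy (2)·f(k+1) − (1)·f(k) = k**2 - 4.
d = 2 from the (0,0,2) case.
Coefficient equations give f(k) = k**2 - 4*k + 2.
Then R = B(k−1)f/C = (k**2 - 4*k + 2)/((k - 2)*(k + 2)), so s_k = R(k)·t_k = 2**k*(k**2 - 4*k + 2).
Check: Δs_k = 2**k*(k**2 - 4). ✓

Yes. s_k = 2**k*(k**2 - 4*k + 2).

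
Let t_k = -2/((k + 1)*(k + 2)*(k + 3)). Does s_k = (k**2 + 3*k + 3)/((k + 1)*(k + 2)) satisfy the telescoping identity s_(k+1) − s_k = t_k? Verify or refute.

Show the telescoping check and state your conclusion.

valid (s_(k+1) − s_k reduces to t_k)

s_(k+1) = (3*k + (k + 1)**2 + 6)/((k + 2)*(k + 3))
s_(k+1) − s_k = -2/(k**3 + 6*k**2 + 11*k + 6)
(s_(k+1) − s_k) − t_k = 0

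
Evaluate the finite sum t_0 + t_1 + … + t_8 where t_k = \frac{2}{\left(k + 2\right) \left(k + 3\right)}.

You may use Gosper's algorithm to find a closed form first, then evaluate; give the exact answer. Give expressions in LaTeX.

The ratio is (k + 2)/(k + 4).
Factor: A=k + 2; B=k + 4; C=1.
Solve (k + 2)·f(k+1) − (k + 3)·f(k) = 1.
d = 1 from the (1,1,0) case.
Solve for f: f(k) = k/2 (degree 1 ≤ 1).
Get s_k = R·t_k = k/(k + 2) with R(k) = B(k−1)f(k)/C(k) = k*(k + 3)/2.
s_(k+1) − s_k = 2/(k**2 + 5*k + 6) = t_k.
Σ_(k=0)^(8) t_k = s_(9) − s_(0) = 9/11 − (0) = 9/11.

Σ = 9/11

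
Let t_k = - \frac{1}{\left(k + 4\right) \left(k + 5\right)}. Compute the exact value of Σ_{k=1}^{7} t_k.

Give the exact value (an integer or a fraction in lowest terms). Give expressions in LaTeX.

Σ = -7/60

The ratio is (k + 4)/(k + 6).
A = k + 4, B = k + 6, C = 1.
Solve (k + 4)·f(k+1) − (k + 5)·f(k) = 1.
Degrees (1,1,0) ⇒ d ≤ 1.
A polynomial solution: f(k) = k/4.
Certificate R = B(k−1)f/C = k*(k + 5)/4 gives s_k = -k/(4*k + 16).
Check: Δs_k = -1/(k**2 + 9*k + 20). ✓
Sum = s_(8) − s_(1); s_(8) = -1/6, s_(1) = -1/20 ⇒ -7/60.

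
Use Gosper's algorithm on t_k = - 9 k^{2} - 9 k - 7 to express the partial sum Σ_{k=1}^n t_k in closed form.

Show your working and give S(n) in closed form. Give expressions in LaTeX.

S(n) = n \left(- 3 n^{2} - 9 n - 13\right)

Compute t_(k+1)/t_k: get (9*k**2 + 27*k + 25)/(9*k**2 + 9*k + 7).
Normal form (A,B,C) = (1, 1, k**2 + k + 7/9).
Solve (1)·f(k+1) − (1)·f(k) = k**2 + k + 7/9.
d = 3 from the (0,0,2) case.
Coefficient equations give f(k) = k*(3*k**2 + 4)/9.
So s_k = (B(k−1)f/C)·t_k = (k*(3*k**2 + 4)/(9*k**2 + 9*k + 7))·t_k = k*(-3*k**2 - 4).
Verify: -9*k**2 - 9*k - 7 matches t_k.
Telescope: S(n) = s_(n+1) − s_(1) = -3*n**3 - 9*n**2 - 13*n - 7 − (-7) = n*(-3*n**2 - 9*n - 13).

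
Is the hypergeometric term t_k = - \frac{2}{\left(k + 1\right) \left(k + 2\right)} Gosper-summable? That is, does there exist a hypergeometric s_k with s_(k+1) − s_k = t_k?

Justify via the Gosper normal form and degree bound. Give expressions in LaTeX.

Yes. s_k = - \frac{2 k}{k + 1}.

r(k) = (k + 1)/(k + 3) after simplifying.
Take A(k)=k + 1, B(k)=k + 3, C(k)=1.
Solve (k + 1)·f(k+1) − (k + 2)·f(k) = 1.
d = 1 from the (1,1,0) case.
Solve for f: f(k) = k (degree 1 ≤ 1).
Then R = B(k−1)f/C = k*(k + 2), so s_k = R(k)·t_k = -2*k/(k + 1).
Check: Δs_k = -2/(k**2 + 3*k + 2). ✓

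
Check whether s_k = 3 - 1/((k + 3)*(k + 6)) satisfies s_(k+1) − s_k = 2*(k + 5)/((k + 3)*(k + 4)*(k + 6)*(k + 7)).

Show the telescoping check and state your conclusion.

s_(k+1) = 3 - 1/((k + 4)*(k + 7))
s_(k+1) − s_k = 2*(k + 5)/(k**4 + 20*k**3 + 145*k**2 + 450*k + 504)
(s_(k+1) − s_k) − t_k = 0

Valid: the claim telescopes to t_k.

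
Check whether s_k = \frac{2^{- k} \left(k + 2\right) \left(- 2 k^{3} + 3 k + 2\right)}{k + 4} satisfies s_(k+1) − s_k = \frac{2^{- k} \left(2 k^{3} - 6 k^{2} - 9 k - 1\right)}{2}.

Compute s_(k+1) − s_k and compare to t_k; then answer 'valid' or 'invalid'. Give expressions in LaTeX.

s_(k+1) = (k + 3)*(3*k - 2*(k + 1)**3 + 5)/(2*2**k*(k + 5))
s_(k+1) − s_k = (2*k**5 + 8*k**4 - 35*k**3 - 136*k**2 - 103*k - 4)/(2*2**k*(k**2 + 9*k + 20))
(s_(k+1) − s_k) − t_k = (-2*k**4 - 6*k**3 + 33*k**2 + 43*k + 8)/(2**k*(k**2 + 9*k + 20))

Invalid: residual \frac{2^{- k} \left(- 2 k^{4} - 6 k^{3} + 33 k^{2} + 43 k + 8\right)}{k^{2} + 9 k + 20} ≠ 0.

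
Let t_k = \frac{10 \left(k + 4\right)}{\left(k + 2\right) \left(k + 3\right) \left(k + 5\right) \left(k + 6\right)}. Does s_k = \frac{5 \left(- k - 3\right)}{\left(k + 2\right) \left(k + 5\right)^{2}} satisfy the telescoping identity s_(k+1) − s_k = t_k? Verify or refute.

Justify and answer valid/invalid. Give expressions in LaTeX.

s_(k+1) = 5*(-k - 4)/((k + 3)*(k + 6)**2)
s_(k+1) − s_k = 5*(-(k + 2)*(k + 4)*(k + 5)**2 + (k + 3)**2*(k + 6)**2)/((k + 2)*(k + 3)*(k + 5)**2*(k + 6)**2)
(s_(k+1) − s_k) − t_k = 10*(-3*k**2 - 27*k - 58)/(k**6 + 27*k**5 + 297*k**4 + 1697*k**3 + 5286*k**2 + 8460*k + 5400)

Invalid: residual \frac{10 \left(- 3 k^{2} - 27 k - 58\right)}{k^{6} + 27 k^{5} + 297 k^{4} + 1697 k^{3} + 5286 k^{2} + 8460 k + 5400} ≠ 0.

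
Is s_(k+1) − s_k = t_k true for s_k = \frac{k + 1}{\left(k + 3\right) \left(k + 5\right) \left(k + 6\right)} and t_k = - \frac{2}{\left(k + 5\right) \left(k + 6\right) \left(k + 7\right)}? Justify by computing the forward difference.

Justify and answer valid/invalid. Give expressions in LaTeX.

s_(k+1) = (k + 2)/((k + 4)*(k + 6)*(k + 7))
s_(k+1) − s_k = 2*(-k**2 - 4*k + 1)/(k**5 + 25*k**4 + 245*k**3 + 1175*k**2 + 2754*k + 2520)
(s_(k+1) − s_k) − t_k = 2*(3*k + 13)/(k**5 + 25*k**4 + 245*k**3 + 1175*k**2 + 2754*k + 2520)

Invalid: residual \frac{2 \left(3 k + 13\right)}{k^{5} + 25 k^{4} + 245 k^{3} + 1175 k^{2} + 2754 k + 2520} ≠ 0.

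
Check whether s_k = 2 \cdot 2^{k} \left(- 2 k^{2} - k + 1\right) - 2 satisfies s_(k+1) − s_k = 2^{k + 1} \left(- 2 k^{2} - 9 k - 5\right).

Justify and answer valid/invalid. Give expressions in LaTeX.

Valid — Δs_k = t_k.

s_(k+1) = 2*2**(k + 1)*(-k - 2*(k + 1)**2) - 2
s_(k+1) − s_k = 2**(k + 1)*(-2*k**2 - 9*k - 5)
(s_(k+1) − s_k) − t_k = 0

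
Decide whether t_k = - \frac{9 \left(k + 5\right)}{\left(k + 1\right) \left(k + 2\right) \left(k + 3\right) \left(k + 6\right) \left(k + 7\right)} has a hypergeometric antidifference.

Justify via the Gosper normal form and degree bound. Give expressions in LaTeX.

Yes. s_k = \frac{k \left(- k^{2} - 9 k - 20\right)}{4 \left(k^{3} + 9 k^{2} + 20 k + 12\right)}.

The ratio is (k + 1)*(k + 6)**2/((k + 4)*(k + 5)*(k + 8)).
A = k + 1, B = k + 8, C = k**3 + 14*k**2 + 65*k + 100.
f must satisfy (k + 1)·f(k+1) − (k + 7)·f(k) = k**3 + 14*k**2 + 65*k + 100.
d = 6 from the (1,1,3) case.
Coefficient equations give f(k) = k*(k + 3)*(k + 4)**2*(k + 5)**2/36.
R(k) = B(k−1)·f(k)/C(k) = k*(k + 3)*(k + 4)*(k + 7)/36; s_k = R·t_k = k*(-k**2 - 9*k - 20)/(4*(k**3 + 9*k**2 + 20*k + 12)).
Verify: 9*(-k - 5)/(k**5 + 19*k**4 + 131*k**3 + 401*k**2 + 540*k + 252) matches t_k.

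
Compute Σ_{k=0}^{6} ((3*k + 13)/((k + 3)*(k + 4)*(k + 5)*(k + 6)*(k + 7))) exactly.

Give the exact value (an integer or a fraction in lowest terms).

t_(k+1)/t_k = (k + 3)*(3*k + 16)/((k + 8)*(3*k + 13)).
A = k + 3, B = k + 8, C = k + 13/3.
Solve (k + 3)·f(k+1) − (k + 7)·f(k) = k + 13/3.
deg f ≤ 4 (via 1,1,1).
Solve for f: f(k) = k*(k + 4)*(k**2 + 14*k + 63)/270 (degree 4 ≤ 4).
Certificate R = B(k−1)f/C = k*(k + 4)*(k + 7)*(k**2 + 14*k + 63)/(90*(3*k + 13)) gives s_k = k*(k**2 + 14*k + 63)/(90*(k**3 + 14*k**2 + 63*k + 90)).
Verify: (3*k + 13)/(k**5 + 25*k**4 + 245*k**3 + 1175*k**2 + 2754*k + 2520) matches t_k.
Sum = s_(7) − s_(0); s_(7) = 49/4680, s_(0) = 0 ⇒ 49/4680.

Σ = 49/4680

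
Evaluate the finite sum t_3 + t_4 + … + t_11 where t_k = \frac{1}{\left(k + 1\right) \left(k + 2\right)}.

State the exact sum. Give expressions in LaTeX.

Σ = 9/52

Step 1: r(k) = (k + 1)/(k + 3).
Take A(k)=k + 1, B(k)=k + 3, C(k)=1.
Solve (k + 1)·f(k+1) − (k + 2)·f(k) = 1.
From deg A=1, deg B=1, deg C=0: d=1.
Match coefficients ⇒ f(k) = k.
Get s_k = R·t_k = k/(k + 1) with R(k) = B(k−1)f(k)/C(k) = k*(k + 2).
Δs = 1/(k**2 + 3*k + 2), as required.
Σ_(k=3)^(11) t_k = s_(12) − s_(3) = 12/13 − (3/4) = 9/52.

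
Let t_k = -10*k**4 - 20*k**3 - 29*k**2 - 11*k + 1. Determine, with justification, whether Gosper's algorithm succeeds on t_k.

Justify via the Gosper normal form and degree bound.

Yes. s_k = k*(-2*k**4 - 3*k**2 + 4*k + 2).

Ratio r(k) = (10*k**4 + 60*k**3 + 149*k**2 + 169*k + 69)/(10*k**4 + 20*k**3 + 29*k**2 + 11*k - 1).
Normal form (A,B,C) = (1, 1, k**4 + 2*k**3 + 29*k**2/10 + 11*k/10 - 1/10).
f must satisfy (1)·f(k+1) − (1)·f(k) = k**4 + 2*k**3 + 29*k**2/10 + 11*k/10 - 1/10.
d = 5 from the (0,0,4) case.
Solving with deg f ≤ 5: f(k) = k*(2*k**4 + 3*k**2 - 4*k - 2)/10.
Then R = B(k−1)f/C = k*(2*k**4 + 3*k**2 - 4*k - 2)/(10*k**4 + 20*k**3 + 29*k**2 + 11*k - 1), so s_k = R(k)·t_k = k*(-2*k**4 - 3*k**2 + 4*k + 2).
Δs = -10*k**4 - 20*k**3 - 29*k**2 - 11*k + 1, as required.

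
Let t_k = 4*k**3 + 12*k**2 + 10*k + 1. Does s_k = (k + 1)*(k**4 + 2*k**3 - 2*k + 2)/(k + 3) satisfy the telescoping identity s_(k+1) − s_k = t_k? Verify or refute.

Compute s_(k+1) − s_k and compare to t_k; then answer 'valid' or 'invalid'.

s_(k+1) = (k + 2)*(-2*k + (k + 1)**4 + 2*(k + 1)**3)/(k + 4)
s_(k+1) − s_k = (4*k**5 + 34*k**4 + 98*k**3 + 123*k**2 + 61*k + 10)/(k**2 + 7*k + 12)
(s_(k+1) − s_k) − t_k = 2*(-3*k**4 - 22*k**3 - 46*k**2 - 33*k - 1)/(k**2 + 7*k + 12)

Invalid: residual 2*(-3*k**4 - 22*k**3 - 46*k**2 - 33*k - 1)/(k**2 + 7*k + 12) ≠ 0.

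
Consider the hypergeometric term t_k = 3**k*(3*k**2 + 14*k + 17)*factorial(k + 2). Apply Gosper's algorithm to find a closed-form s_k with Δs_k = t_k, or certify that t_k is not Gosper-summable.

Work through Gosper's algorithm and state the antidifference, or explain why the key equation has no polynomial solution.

Step 1: r(k) = 3*(3*k**3 + 29*k**2 + 94*k + 102)/(3*k**2 + 14*k + 17).
Factor: A=3*k + 9; B=1; C=k**2 + 14*k/3 + 17/3.
Key eq: (3*k + 9)·f(k+1) = (1)·f(k) + (k**2 + 14*k/3 + 17/3).
From deg A=1, deg B=0, deg C=2: d=1.
Solving with deg f ≤ 1: f(k) = (k + 1)/3.
So s_k = (B(k−1)f/C)·t_k = ((k + 1)/(3*k**2 + 14*k + 17))·t_k = 3**k*(k + 1)*factorial(k + 2).
Verify: 3**k*(3*k**2 + 14*k + 17)*factorial(k + 2) matches t_k.

s_k = 3**k*(k + 1)*factorial(k + 2)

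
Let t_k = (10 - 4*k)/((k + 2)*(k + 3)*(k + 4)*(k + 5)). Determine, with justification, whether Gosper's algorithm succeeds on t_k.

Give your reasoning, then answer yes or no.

Yes. s_k = k*(k**2 + 9*k + 50)/(12*(k + 2)*(k + 3)*(k + 4)).

t_(k+1)/t_k = (k + 2)*(2*k - 3)/((k + 6)*(2*k - 5)).
So A=k + 2 and B=k + 6, with C=k - 5/2.
Key eq: (k + 2)·f(k+1) = (k + 5)·f(k) + (k - 5/2).
Degrees (1,1,1) ⇒ d ≤ 3.
Match coefficients ⇒ f(k) = -k*(k**2 + 9*k + 50)/48.
Then R = B(k−1)f/C = -k*(k + 5)*(k**2 + 9*k + 50)/(24*(2*k - 5)), so s_k = R(k)·t_k = k*(k**2 + 9*k + 50)/(12*(k + 2)*(k + 3)*(k + 4)).
Verify: 2*(5 - 2*k)/(k**4 + 14*k**3 + 71*k**2 + 154*k + 120) matches t_k.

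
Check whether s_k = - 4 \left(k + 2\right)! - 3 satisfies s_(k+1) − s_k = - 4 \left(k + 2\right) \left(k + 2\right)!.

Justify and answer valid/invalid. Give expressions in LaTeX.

s_(k+1) = -4*factorial(k + 3) - 3
s_(k+1) − s_k = -4*(k + 2)*factorial(k + 2)
(s_(k+1) − s_k) − t_k = 0

valid; difference matches t_k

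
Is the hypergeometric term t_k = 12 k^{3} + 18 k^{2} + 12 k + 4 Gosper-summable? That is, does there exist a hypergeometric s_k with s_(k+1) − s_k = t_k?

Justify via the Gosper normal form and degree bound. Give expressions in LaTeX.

Step 1: r(k) = (6*k**3 + 27*k**2 + 42*k + 23)/(6*k**3 + 9*k**2 + 6*k + 2).
Normal form (A,B,C) = (1, 1, k**3 + 3*k**2/2 + k + 1/3).
Need (1)·f(k+1) − (1)·f(k) = k**3 + 3*k**2/2 + k + 1/3.
From deg A=0, deg B=0, deg C=3: d=4.
A polynomial solution: f(k) = k*(3*k**3 + 1)/12.
Certificate R = B(k−1)f/C = k*(3*k**3 + 1)/(2*(6*k**3 + 9*k**2 + 6*k + 2)) gives s_k = 3*k**4 + k.
s_(k+1) − s_k = -3*k**4 + 3*(k + 1)**4 + 1 = t_k.

Yes. s_k = 3 k^{4} + k.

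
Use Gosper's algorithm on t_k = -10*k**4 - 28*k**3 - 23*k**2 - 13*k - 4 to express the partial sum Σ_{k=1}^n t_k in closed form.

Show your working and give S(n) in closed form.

Step 1: r(k) = (10*k**4 + 68*k**3 + 167*k**2 + 183*k + 78)/(10*k**4 + 28*k**3 + 23*k**2 + 13*k + 4).
Gosper form: A/B · C(k+1)/C(k) with A=1, B=1, C=k**4 + 14*k**3/5 + 23*k**2/10 + 13*k/10 + 2/5.
Need (1)·f(k+1) − (1)·f(k) = k**4 + 14*k**3/5 + 23*k**2/10 + 13*k/10 + 2/5.
Bound: deg f ≤ 5.
Coefficient equations give f(k) = k*(2*k**4 + 2*k**3 - 3*k**2 + 2*k + 1)/10.
Certificate R = B(k−1)f/C = k*(2*k**4 + 2*k**3 - 3*k**2 + 2*k + 1)/(10*k**4 + 28*k**3 + 23*k**2 + 13*k + 4) gives s_k = k*(-2*k**4 - 2*k**3 + 3*k**2 - 2*k - 1).
Δs = -10*k**4 - 28*k**3 - 23*k**2 - 13*k - 4, as required.
Σ_(k=1)^n t_k = s_(n+1) − s_(1) = (-2*n**5 - 12*n**4 - 25*n**3 - 25*n**2 - 14*n - 4) − (-4), i.e. n*(-2*n**4 - 12*n**3 - 25*n**2 - 25*n - 14).

S(n) = n*(-2*n**4 - 12*n**3 - 25*n**2 - 25*n - 14)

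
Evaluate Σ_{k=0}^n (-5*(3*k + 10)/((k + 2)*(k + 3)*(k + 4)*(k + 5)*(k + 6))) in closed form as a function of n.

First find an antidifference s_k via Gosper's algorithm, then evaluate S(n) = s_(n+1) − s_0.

S(n) = (-n**3 - 14*n**2 - 63*n - 50)/(8*(n**3 + 14*n**2 + 63*n + 90))

Ratio r(k) = (k + 2)*(3*k + 13)/((k + 7)*(3*k + 10)).
Take A(k)=k + 2, B(k)=k + 7, C(k)=k + 10/3.
Need (k + 2)·f(k+1) − (k + 6)·f(k) = k + 10/3.
From deg A=1, deg B=1, deg C=1: d=4.
Solve for f: f(k) = k*(k + 3)*(k**2 + 11*k + 38)/120 (degree 4 ≤ 4).
Then R = B(k−1)f/C = k*(k + 3)*(k + 6)*(k**2 + 11*k + 38)/(40*(3*k + 10)), so s_k = R(k)·t_k = k*(-k**2 - 11*k - 38)/(8*(k**3 + 11*k**2 + 38*k + 40)).
s_(k+1) − s_k = 5*(-3*k - 10)/(k**5 + 20*k**4 + 155*k**3 + 580*k**2 + 1044*k + 720) = t_k.
s_(n+1) = (-n**3 - 14*n**2 - 63*n - 50)/(8*(n**3 + 14*n**2 + 63*n + 90)) and s_(0) = 0, so S(n) = (-n**3 - 14*n**2 - 63*n - 50)/(8*(n**3 + 14*n**2 + 63*n + 90)).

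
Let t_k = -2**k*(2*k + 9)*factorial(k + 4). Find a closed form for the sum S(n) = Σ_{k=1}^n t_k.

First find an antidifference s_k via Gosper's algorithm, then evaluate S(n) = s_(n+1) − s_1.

S(n) = -2*2**n*factorial(n + 5) + 240

Compute t_(k+1)/t_k: get 2*(k + 5)*(2*k + 11)/(2*k + 9).
Gosper form: A/B · C(k+1)/C(k) with A=2*k + 10, B=1, C=k + 9/2.
Set up (2*k + 10)·f(k+1) − (1)·f(k) − (k + 9/2) = 0.
d = 0 from the (1,0,1) case.
A polynomial solution: f(k) = 1/2.
Certificate R = B(k−1)f/C = 1/(2*k + 9) gives s_k = -2**k*factorial(k + 4).
Check: Δs_k = -2**k*(2*k + 9)*factorial(k + 4). ✓
Σ_(k=1)^n t_k = s_(n+1) − s_(1) = (-2**(n + 1)*factorial(n + 5)) − (-240), i.e. -2*2**n*factorial(n + 5) + 240.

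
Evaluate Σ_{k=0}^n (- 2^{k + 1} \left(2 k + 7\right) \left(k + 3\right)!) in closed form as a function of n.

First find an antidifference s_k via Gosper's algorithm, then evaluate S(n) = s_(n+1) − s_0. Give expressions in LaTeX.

r(k) = 2*(k + 4)*(2*k + 9)/(2*k + 7) after simplifying.
Gosper form: A/B · C(k+1)/C(k) with A=2*k + 8, B=1, C=k + 7/2.
f must satisfy (2*k + 8)·f(k+1) − (1)·f(k) = k + 7/2.
Degrees (1,0,1) ⇒ d ≤ 0.
Solving with deg f ≤ 0: f(k) = 1/2.
Then R = B(k−1)f/C = 1/(2*k + 7), so s_k = R(k)·t_k = -2**(k + 1)*factorial(k + 3).
s_(k+1) − s_k = -2**(k + 1)*(2*k + 7)*factorial(k + 3) = t_k.
Σ_(k=0)^n t_k = s_(n+1) − s_(0) = (-2**(n + 2)*factorial(n + 4)) − (-12), i.e. -4*2**n*factorial(n + 4) + 12.

S(n) = - 4 \cdot 2^{n} \left(n + 4\right)! + 12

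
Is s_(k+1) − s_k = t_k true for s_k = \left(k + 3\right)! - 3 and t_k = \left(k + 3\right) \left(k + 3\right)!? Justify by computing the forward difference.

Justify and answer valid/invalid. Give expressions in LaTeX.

s_(k+1) = factorial(k + 4) - 3
s_(k+1) − s_k = (k + 3)*factorial(k + 3)
(s_(k+1) − s_k) − t_k = 0

Valid — Δs_k = t_k.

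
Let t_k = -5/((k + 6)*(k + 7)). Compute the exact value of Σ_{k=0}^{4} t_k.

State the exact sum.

t_(k+1)/t_k = (k + 6)/(k + 8).
So A=k + 6 and B=k + 8, with C=1.
Set up (k + 6)·f(k+1) − (k + 7)·f(k) − (1) = 0.
Degrees (1,1,0) ⇒ d ≤ 1.
Coefficient equations give f(k) = k/6.
Certificate R = B(k−1)f/C = k*(k + 7)/6 gives s_k = -5*k/(6*k + 36).
Verify: -5/(k**2 + 13*k + 42) matches t_k.
Sum = s_(5) − s_(0); s_(5) = -25/66, s_(0) = 0 ⇒ -25/66.

Σ = -25/66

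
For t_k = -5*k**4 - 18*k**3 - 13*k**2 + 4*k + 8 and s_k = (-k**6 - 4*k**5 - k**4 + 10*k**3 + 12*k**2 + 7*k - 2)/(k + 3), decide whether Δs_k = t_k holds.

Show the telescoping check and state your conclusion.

s_(k+1) = (-k**6 - 10*k**5 - 36*k**4 - 54*k**3 - 19*k**2 + 31*k + 21)/(k + 4)
s_(k+1) − s_k = (-5*k**6 - 49*k**5 - 168*k**4 - 233*k**3 - 81*k**2 + 88*k + 71)/(k**2 + 7*k + 12)
(s_(k+1) − s_k) − t_k = (4*k**5 + 31*k**4 + 70*k**3 + 39*k**2 - 16*k - 25)/(k**2 + 7*k + 12)

Invalid: residual (4*k**5 + 31*k**4 + 70*k**3 + 39*k**2 - 16*k - 25)/(k**2 + 7*k + 12) ≠ 0.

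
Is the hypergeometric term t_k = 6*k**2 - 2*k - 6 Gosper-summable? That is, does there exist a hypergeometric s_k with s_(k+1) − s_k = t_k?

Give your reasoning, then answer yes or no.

r(k) = (k - 3*(k + 1)**2 + 4)/(-3*k**2 + k + 3) after simplifying.
Take A(k)=1, B(k)=1, C(k)=k**2 - k/3 - 1.
Need (1)·f(k+1) − (1)·f(k) = k**2 - k/3 - 1.
d = 3 from the (0,0,2) case.
Solve for f: f(k) = k*(k**2 - 2*k - 2)/3 (degree 3 ≤ 3).
R(k) = B(k−1)·f(k)/C(k) = k*(k**2 - 2*k - 2)/(3*k**2 - k - 3); s_k = R·t_k = 2*k*(k**2 - 2*k - 2).
Verify: 6*k**2 - 2*k - 6 matches t_k.

Yes. s_k = 2*k*(k**2 - 2*k - 2).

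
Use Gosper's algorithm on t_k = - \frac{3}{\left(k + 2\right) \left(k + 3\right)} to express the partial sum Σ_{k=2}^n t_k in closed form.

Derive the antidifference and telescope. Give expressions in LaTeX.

r(k) = (k + 2)/(k + 4) after simplifying.
Factor: A=k + 2; B=k + 4; C=1.
Key eq: (k + 2)·f(k+1) = (k + 3)·f(k) + (1).
d = 1 from the (1,1,0) case.
Match coefficients ⇒ f(k) = k/2.
Then R = B(k−1)f/C = k*(k + 3)/2, so s_k = R(k)·t_k = -3*k/(2*k + 4).
Δs = -3/(k**2 + 5*k + 6), as required.
Telescope: S(n) = s_(n+1) − s_(2) = 3*(-n - 1)/(2*(n + 3)) − (-3/4) = 3*(1 - n)/(4*(n + 3)).

S(n) = \frac{3 \left(1 - n\right)}{4 \left(n + 3\right)}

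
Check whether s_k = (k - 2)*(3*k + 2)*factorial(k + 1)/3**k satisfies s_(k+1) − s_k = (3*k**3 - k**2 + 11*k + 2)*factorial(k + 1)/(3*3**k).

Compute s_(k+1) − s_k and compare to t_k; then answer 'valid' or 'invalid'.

s_(k+1) = (k - 1)*(3*k + 5)*factorial(k + 2)/(3*3**k)
s_(k+1) − s_k = (3*k**3 - k**2 + 11*k + 2)*factorial(k + 1)/(3*3**k)
(s_(k+1) − s_k) − t_k = 0

Valid — Δs_k = t_k.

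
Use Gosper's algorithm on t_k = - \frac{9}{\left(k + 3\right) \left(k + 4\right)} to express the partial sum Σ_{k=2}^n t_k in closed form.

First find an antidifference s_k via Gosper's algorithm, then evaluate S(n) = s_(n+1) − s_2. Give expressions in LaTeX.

S(n) = \frac{9 \left(1 - n\right)}{5 \left(n + 4\right)}

Ratio r(k) = (k + 3)/(k + 5).
Gosper form: A/B · C(k+1)/C(k) with A=k + 3, B=k + 5, C=1.
Set up (k + 3)·f(k+1) − (k + 4)·f(k) − (1) = 0.
d = 1 from the (1,1,0) case.
Coefficient equations give f(k) = k/3.
Then R = B(k−1)f/C = k*(k + 4)/3, so s_k = R(k)·t_k = -3*k/(k + 3).
Verify: -9/(k**2 + 7*k + 12) matches t_k.
Σ_(k=2)^n t_k = s_(n+1) − s_(2) = (3*(-n - 1)/(n + 4)) − (-6/5), i.e. 9*(1 - n)/(5*(n + 4)).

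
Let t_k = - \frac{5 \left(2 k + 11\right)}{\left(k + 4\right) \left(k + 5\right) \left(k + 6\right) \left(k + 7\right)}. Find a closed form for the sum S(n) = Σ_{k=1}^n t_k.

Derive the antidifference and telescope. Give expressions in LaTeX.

S(n) = \frac{n \left(- n - 12\right)}{7 \left(n^{2} + 12 n + 35\right)}

Step 1: r(k) = (k + 4)*(2*k + 13)/((k + 8)*(2*k + 11)).
So A=k + 4 and B=k + 8, with C=k + 11/2.
Need (k + 4)·f(k+1) − (k + 7)·f(k) = k + 11/2.
Degrees (1,1,1) ⇒ d ≤ 3.
A polynomial solution: f(k) = k*(k + 5)*(k + 10)/48.
Get s_k = R·t_k = 5*k*(-k - 10)/(24*(k**2 + 10*k + 24)) with R(k) = B(k−1)f(k)/C(k) = k*(k + 5)*(k + 7)*(k + 10)/(24*(2*k + 11)).
Check: Δs_k = 5*(-2*k - 11)/(k**4 + 22*k**3 + 179*k**2 + 638*k + 840). ✓
Σ_(k=1)^n t_k = s_(n+1) − s_(1) = (5*(-n**2 - 12*n - 11)/(24*(n**2 + 12*n + 35))) − (-11/168), i.e. n*(-n - 12)/(7*(n**2 + 12*n + 35)).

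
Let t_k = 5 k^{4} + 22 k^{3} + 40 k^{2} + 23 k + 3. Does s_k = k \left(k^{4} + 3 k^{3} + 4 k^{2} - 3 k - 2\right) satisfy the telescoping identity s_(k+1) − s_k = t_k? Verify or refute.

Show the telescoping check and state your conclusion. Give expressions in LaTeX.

s_(k+1) = k**5 + 8*k**4 + 26*k**3 + 37*k**2 + 21*k + 3
s_(k+1) − s_k = 5*k**4 + 22*k**3 + 40*k**2 + 23*k + 3
(s_(k+1) − s_k) − t_k = 0

valid; difference matches t_k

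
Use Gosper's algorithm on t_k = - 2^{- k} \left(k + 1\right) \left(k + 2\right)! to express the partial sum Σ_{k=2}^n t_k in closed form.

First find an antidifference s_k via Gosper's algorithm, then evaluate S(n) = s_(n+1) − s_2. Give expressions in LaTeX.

S(n) = 12 - 2^{- n} \left(n + 3\right)!

t_(k+1)/t_k = (k + 2)*(k + 3)/(2*(k + 1)).
A = k/2 + 3/2, B = 1, C = k + 1.
Key eq: (k/2 + 3/2)·f(k+1) = (1)·f(k) + (k + 1).
Degrees (1,0,1) ⇒ d ≤ 0.
Coefficient equations give f(k) = 2.
Get s_k = R·t_k = -2**(1 - k)*factorial(k + 2) with R(k) = B(k−1)f(k)/C(k) = 2/(k + 1).
s_(k+1) − s_k = -(k + 1)*factorial(k + 2)/2**k = t_k.
Telescope: S(n) = s_(n+1) − s_(2) = -factorial(n + 3)/2**n − (-12) = 12 - factorial(n + 3)/2**n.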